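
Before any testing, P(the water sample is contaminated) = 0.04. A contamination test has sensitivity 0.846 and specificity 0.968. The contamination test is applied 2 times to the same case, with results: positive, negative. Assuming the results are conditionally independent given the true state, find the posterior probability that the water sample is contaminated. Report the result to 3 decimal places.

Posterior P(H) ≈ 0.149

With H the event that the water sample is contaminated, the joint likelihood of the observed sequence is P(data|H) = 0.846·0.154 = 0.13028 and P(data|¬H) = 0.032·0.968 = 0.030976.
Bayes: P(H|data) = 0.04·0.13028 / (0.04·0.13028 + 0.96·0.030976) = 0.0052114/0.034948 = 0.1491.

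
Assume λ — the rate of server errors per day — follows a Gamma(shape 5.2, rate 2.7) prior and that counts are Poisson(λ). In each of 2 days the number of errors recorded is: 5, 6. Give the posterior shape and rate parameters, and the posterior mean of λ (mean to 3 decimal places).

Posterior: Gamma(shape=16.2, rate=4.7); mean ≈ 3.447

The Poisson likelihood adds the total count to the shape and the number of exposure periods to the rate. Here ∑xᵢ = 11 and n = 2, so shape 5.2→16.2 and rate 2.7→4.7.
Posterior mean = shape/rate = 16.2/4.7 = 3.447.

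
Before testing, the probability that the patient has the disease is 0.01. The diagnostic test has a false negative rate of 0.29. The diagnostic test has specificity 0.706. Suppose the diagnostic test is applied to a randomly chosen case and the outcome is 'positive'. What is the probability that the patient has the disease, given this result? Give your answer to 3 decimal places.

P(H | E) ≈ 0.024

Let H be the event that the patient has the disease. P(H) = 0.01, so P(¬H) = 0.99. With E the 'positive' result, P(E|H) = 0.71 and P(E|¬H) = 0.294.
P(E) = 0.71·0.01 + 0.294·0.99 = 0.0071000 + 0.29106 = 0.29816.
By Bayes' theorem, P(H|E) = 0.0071000 / 0.29816 = 0.024.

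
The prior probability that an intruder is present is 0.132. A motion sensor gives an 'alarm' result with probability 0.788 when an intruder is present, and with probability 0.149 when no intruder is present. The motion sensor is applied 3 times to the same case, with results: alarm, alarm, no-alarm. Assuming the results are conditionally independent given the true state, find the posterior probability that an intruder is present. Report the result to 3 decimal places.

Let H be the event that an intruder is present; start with P(H) = 0.132. P('alarm'|H) = 0.788, P('alarm'|¬H) = 0.149.
Update on result 1 ('alarm'): P(H) ← 0.788·0.1320 / (0.788·0.1320 + 0.149·0.8680) = 0.10402/0.23335 = 0.4458.
Update on result 2 ('alarm'): P(H) ← 0.788·0.4458 / (0.788·0.4458 + 0.149·0.5542) = 0.35125/0.43384 = 0.8096.
Update on result 3 ('no-alarm'): P(H) ← 0.212·0.8096 / (0.212·0.8096 + 0.851·0.1904) = 0.17165/0.33364 = 0.5145.

Posterior P(H) ≈ 0.514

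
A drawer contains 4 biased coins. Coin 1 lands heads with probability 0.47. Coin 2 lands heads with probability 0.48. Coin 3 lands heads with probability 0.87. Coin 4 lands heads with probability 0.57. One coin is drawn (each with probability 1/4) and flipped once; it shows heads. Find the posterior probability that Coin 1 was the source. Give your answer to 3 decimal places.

Tabulate prior·likelihood by source: [1] prior 0.25, lik 0.47, product 0.1175; [2] prior 0.25, lik 0.48, product 0.1200; [3] prior 0.25, lik 0.87, product 0.2175; [4] prior 0.25, lik 0.57, product 0.1425.
Normalizing constant = 0.59750; the posterior for Coin 1 is its product over the sum, 0.1175/0.59750 = 0.197.

Posterior probability ≈ 0.197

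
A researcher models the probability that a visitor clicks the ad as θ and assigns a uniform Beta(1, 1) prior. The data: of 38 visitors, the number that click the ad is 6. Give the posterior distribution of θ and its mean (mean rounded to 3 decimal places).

Observing 6 successes and 32 failures updates Beta(1, 1) by adding the success and failure counts to the two shape parameters: α = 1+6 = 7, β = 1+32 = 33.
Posterior mean = α/(α+β) = 7/40 = 0.175.

Posterior: Beta(7, 33); mean ≈ 0.175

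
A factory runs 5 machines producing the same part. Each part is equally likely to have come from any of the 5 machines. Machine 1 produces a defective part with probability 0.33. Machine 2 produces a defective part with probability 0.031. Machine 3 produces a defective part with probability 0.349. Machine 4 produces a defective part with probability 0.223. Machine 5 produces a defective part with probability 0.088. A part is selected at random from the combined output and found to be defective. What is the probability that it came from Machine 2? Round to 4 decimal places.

Posterior probability ≈ 0.0304

P(defective|M1) = 0.33; P(defective|M2) = 0.031; P(defective|M3) = 0.349; P(defective|M4) = 0.223; P(defective|M5) = 0.088.
Prior × likelihood for each source: 0.2·0.33=0.06600, 0.2·0.031=0.006200, 0.2·0.349=0.06980, 0.2·0.223=0.04460, 0.2·0.088=0.01760. Summing gives P(defective) = 0.20420.
P(Machine 2 | defective) = 0.006200 / 0.20420 = 0.0304.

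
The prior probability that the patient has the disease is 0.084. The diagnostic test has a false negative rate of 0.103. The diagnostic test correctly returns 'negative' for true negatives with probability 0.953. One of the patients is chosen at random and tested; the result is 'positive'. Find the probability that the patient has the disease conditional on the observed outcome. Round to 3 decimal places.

Let H be the event that the patient has the disease. P(H) = 0.084, so P(¬H) = 0.916. With E the 'positive' result, P(E|H) = 0.897 and P(E|¬H) = 0.047.
P(E) = 0.897·0.084 + 0.047·0.916 = 0.075348 + 0.043052 = 0.11840.
By Bayes' theorem, P(H|E) = 0.075348 / 0.11840 = 0.636.

P(H | E) ≈ 0.636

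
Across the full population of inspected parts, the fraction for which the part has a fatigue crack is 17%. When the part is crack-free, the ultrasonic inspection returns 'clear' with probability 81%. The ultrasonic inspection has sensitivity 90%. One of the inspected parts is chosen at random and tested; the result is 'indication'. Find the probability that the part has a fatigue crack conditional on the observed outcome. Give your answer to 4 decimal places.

P(H | E) ≈ 0.4924

Let H be the event that the part has a fatigue crack. P(H) = 0.17, so P(¬H) = 0.83. With E the 'indication' result, P(E|H) = 0.9 and P(E|¬H) = 0.19.
P(E) = 0.9·0.17 + 0.19·0.83 = 0.15300 + 0.15770 = 0.31070.
By Bayes' theorem, P(H|E) = 0.15300 / 0.31070 = 0.4924.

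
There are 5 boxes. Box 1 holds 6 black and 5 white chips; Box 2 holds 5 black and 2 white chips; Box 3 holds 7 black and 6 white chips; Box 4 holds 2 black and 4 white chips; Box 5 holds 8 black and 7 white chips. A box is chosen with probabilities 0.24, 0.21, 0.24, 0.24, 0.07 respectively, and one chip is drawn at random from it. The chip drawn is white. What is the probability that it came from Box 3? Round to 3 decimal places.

P(white|Box 1) = 0.4545; P(white|Box 2) = 0.2857; P(white|Box 3) = 0.4615; P(white|Box 4) = 0.6667; P(white|Box 5) = 0.4667.
Prior × likelihood for each source: 0.24·0.4545=0.1091, 0.21·0.2857=0.06000, 0.24·0.4615=0.1108, 0.24·0.6667=0.1600, 0.07·0.4667=0.03267. Summing gives P(white) = 0.47253.
P(Box 3 | white) = 0.1108 / 0.47253 = 0.234.

Posterior probability ≈ 0.234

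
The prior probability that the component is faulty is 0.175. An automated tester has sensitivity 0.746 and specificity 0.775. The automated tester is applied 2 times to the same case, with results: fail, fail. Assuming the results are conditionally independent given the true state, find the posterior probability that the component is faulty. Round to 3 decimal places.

Let H be the event that the component is faulty; start with P(H) = 0.175. P('fail'|H) = 0.746, P('fail'|¬H) = 0.225.
Update on result 1 ('fail'): P(H) ← 0.746·0.1750 / (0.746·0.1750 + 0.225·0.8250) = 0.13055/0.31617 = 0.4129.
Update on result 2 ('fail'): P(H) ← 0.746·0.4129 / (0.746·0.4129 + 0.225·0.5871) = 0.30803/0.44012 = 0.6999.

Posterior P(H) ≈ 0.700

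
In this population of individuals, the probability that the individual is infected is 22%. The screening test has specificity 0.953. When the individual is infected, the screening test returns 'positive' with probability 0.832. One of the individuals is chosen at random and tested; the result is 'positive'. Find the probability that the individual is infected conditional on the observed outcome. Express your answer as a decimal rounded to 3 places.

P(H | E) ≈ 0.833

Write H for 'the individual is infected'. Prior odds H:¬H = 0.22/0.78 = 0.28205. For the 'positive' outcome, the likelihood ratio is 0.832/0.047 = 17.702.
Posterior odds = 0.28205 × 17.702 = 4.9929, so P(H|E) = 4.9929/(1+4.9929) = 0.833.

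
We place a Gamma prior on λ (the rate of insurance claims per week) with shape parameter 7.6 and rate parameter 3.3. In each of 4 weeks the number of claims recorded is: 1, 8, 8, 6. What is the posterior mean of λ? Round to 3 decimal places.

Total count ∑xᵢ = 23 over n = 4 weeks.
Gamma is conjugate to the Poisson likelihood: posterior is Gamma(shape = 7.6+23 = 30.6, rate = 3.3+4 = 7.3).
E[λ | data] = 30.6/7.3 = 4.192.

Posterior mean ≈ 4.192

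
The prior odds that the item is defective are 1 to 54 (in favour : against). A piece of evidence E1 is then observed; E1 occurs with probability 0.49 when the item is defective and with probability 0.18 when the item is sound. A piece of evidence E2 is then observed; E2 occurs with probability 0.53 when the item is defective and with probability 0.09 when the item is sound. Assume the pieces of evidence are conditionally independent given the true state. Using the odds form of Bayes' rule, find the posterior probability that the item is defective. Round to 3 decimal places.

Prior odds = 1/54 = 0.018519. In log-odds, ln(0.018519) = -3.9890.
Add log likelihood ratios: ln(2.7222) + ln(5.8889) = 2.7745.
Posterior log-odds = -1.2145, so posterior odds = exp(-1.2145) = 0.29687. Converting, P(H|E) = 0.29687/1.2969 = 0.229.

Posterior probability ≈ 0.229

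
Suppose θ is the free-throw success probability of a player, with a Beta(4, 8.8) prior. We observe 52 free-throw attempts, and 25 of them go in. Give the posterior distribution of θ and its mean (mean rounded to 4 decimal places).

Posterior: Beta(29, 35.8); mean ≈ 0.4475

Observing 25 successes and 27 failures updates Beta(4, 8.8) by adding the success and failure counts to the two shape parameters: α = 4+25 = 29, β = 8.8+27 = 35.8.
E[θ | data] = 29/(29+35.8) = 0.4475.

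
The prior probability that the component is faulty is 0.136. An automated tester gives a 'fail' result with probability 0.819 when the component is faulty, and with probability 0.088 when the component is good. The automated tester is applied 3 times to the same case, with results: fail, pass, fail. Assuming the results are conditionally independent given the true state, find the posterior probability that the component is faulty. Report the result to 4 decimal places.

Let H be the event that the component is faulty; start with P(H) = 0.136. P('fail'|H) = 0.819, P('fail'|¬H) = 0.088.
Update on result 1 ('fail'): P(H) ← 0.819·0.1360 / (0.819·0.1360 + 0.088·0.8640) = 0.11138/0.18742 = 0.5943.
Update on result 2 ('pass'): P(H) ← 0.181·0.5943 / (0.181·0.5943 + 0.912·0.4057) = 0.10757/0.47756 = 0.2253.
Update on result 3 ('fail'): P(H) ← 0.819·0.2253 / (0.819·0.2253 + 0.088·0.7747) = 0.18448/0.25266 = 0.7302.

Posterior P(H) ≈ 0.7302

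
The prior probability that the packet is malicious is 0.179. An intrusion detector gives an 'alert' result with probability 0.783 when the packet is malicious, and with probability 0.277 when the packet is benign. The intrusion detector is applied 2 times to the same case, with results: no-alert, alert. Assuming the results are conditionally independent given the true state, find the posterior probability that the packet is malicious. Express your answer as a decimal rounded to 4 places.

Posterior P(H) ≈ 0.1561

With H the event that the packet is malicious, the joint likelihood of the observed sequence is P(data|H) = 0.217·0.783 = 0.16991 and P(data|¬H) = 0.723·0.277 = 0.20027.
Bayes: P(H|data) = 0.179·0.16991 / (0.179·0.16991 + 0.821·0.20027) = 0.030414/0.19484 = 0.1561.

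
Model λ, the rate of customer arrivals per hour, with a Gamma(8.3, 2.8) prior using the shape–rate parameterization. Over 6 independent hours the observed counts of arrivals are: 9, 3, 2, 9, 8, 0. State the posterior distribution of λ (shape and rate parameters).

The Poisson likelihood adds the total count to the shape and the number of exposure periods to the rate. Here ∑xᵢ = 31 and n = 6, so shape 8.3→39.3 and rate 2.8→8.8.

Posterior: Gamma(shape=39.3, rate=8.8)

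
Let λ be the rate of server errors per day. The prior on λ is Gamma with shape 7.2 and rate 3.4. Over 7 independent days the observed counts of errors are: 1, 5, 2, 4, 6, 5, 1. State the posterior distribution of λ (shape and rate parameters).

The Poisson likelihood adds the total count to the shape and the number of exposure periods to the rate. Here ∑xᵢ = 24 and n = 7, so shape 7.2→31.2 and rate 3.4→10.4.

Posterior: Gamma(shape=31.2, rate=10.4)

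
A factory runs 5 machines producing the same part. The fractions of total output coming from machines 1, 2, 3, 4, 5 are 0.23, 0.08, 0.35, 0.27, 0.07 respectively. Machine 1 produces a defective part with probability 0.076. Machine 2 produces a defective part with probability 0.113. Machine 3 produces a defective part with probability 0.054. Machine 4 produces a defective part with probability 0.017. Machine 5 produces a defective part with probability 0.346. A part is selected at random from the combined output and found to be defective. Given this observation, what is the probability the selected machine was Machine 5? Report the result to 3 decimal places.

Posterior probability ≈ 0.326

Tabulate prior·likelihood by source: [1] prior 0.23, lik 0.076, product 0.01748; [2] prior 0.08, lik 0.113, product 0.009040; [3] prior 0.35, lik 0.054, product 0.01890; [4] prior 0.27, lik 0.017, product 0.004590; [5] prior 0.07, lik 0.346, product 0.02422.
Normalizing constant = 0.074230; the posterior for Machine 5 is its product over the sum, 0.02422/0.074230 = 0.326.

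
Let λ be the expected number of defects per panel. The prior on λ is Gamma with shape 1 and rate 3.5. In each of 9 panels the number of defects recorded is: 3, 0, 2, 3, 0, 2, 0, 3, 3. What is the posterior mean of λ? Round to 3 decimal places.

Total count ∑xᵢ = 16 over n = 9 panels.
Gamma is conjugate to the Poisson likelihood: posterior is Gamma(shape = 1+16 = 17, rate = 3.5+9 = 12.5).
Posterior mean = shape/rate = 17/12.5 = 1.360.

Posterior mean ≈ 1.360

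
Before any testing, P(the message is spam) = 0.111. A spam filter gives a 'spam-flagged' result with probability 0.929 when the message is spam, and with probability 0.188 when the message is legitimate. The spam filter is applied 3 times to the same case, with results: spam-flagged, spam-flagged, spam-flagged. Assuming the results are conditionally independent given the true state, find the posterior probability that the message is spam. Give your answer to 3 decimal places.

With H the event that the message is spam, the joint likelihood of the observed sequence is P(data|H) = 0.929·0.929·0.929 = 0.80177 and P(data|¬H) = 0.188·0.188·0.188 = 0.0066447.
Bayes: P(H|data) = 0.111·0.80177 / (0.111·0.80177 + 0.889·0.0066447) = 0.088996/0.094903 = 0.9378.

Posterior P(H) ≈ 0.938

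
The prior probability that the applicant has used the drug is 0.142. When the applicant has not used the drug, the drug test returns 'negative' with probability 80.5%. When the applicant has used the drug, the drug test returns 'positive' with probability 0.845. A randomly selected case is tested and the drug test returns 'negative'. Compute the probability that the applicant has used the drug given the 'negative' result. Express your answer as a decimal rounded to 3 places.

P(H | E) ≈ 0.031

Write H for 'the applicant has used the drug'. Prior odds H:¬H = 0.142/0.858 = 0.16550. For the 'negative' outcome, the likelihood ratio is 0.155/0.805 = 0.19255.
Posterior odds = 0.16550 × 0.19255 = 0.031867, so P(H|E) = 0.031867/(1+0.031867) = 0.031.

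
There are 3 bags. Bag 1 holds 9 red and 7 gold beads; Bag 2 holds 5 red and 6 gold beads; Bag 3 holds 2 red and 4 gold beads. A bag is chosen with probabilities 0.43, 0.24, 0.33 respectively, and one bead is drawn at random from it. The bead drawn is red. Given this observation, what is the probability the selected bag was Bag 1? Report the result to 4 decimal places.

Posterior probability ≈ 0.5247

Tabulate prior·likelihood by source: [1] prior 0.43, lik 0.5625, product 0.2419; [2] prior 0.24, lik 0.4545, product 0.1091; [3] prior 0.33, lik 0.3333, product 0.1100.
Normalizing constant = 0.46097; the posterior for Bag 1 is its product over the sum, 0.2419/0.46097 = 0.5247.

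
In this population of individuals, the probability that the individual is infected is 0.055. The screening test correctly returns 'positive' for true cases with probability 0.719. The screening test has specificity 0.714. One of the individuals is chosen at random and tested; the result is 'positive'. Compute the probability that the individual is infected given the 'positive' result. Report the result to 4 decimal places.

P(H | E) ≈ 0.1276

Write H for 'the individual is infected'. Prior odds H:¬H = 0.055/0.945 = 0.058201. For the 'positive' outcome, the likelihood ratio is 0.719/0.286 = 2.5140.
Posterior odds = 0.058201 × 2.5140 = 0.14632, so P(H|E) = 0.14632/(1+0.14632) = 0.1276.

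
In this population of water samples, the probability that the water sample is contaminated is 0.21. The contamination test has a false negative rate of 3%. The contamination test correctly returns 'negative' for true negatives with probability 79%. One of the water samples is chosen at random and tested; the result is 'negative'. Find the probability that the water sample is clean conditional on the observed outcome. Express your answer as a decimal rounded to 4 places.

P(¬H | E) ≈ 0.9900

Let H be the event that the water sample is contaminated. P(H) = 0.21, so P(¬H) = 0.79. With E the 'negative' result, P(E|H) = 0.03 and P(E|¬H) = 0.79.
P(E) = 0.03·0.21 + 0.79·0.79 = 0.0063000 + 0.62410 = 0.63040.
By Bayes' theorem, P(H|E) = 0.0063000 / 0.63040 = 0.0100. Hence P(¬H|E) = 1 − 0.0100 = 0.9900.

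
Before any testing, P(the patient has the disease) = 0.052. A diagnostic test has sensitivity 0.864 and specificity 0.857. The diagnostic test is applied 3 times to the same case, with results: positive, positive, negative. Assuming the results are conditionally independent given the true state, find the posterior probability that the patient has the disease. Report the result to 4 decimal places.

Posterior P(H) ≈ 0.2411

Let H be the event that the patient has the disease; start with P(H) = 0.052. P('positive'|H) = 0.864, P('positive'|¬H) = 0.143.
Update on result 1 ('positive'): P(H) ← 0.864·0.0520 / (0.864·0.0520 + 0.143·0.9480) = 0.044928/0.18049 = 0.2489.
Update on result 2 ('positive'): P(H) ← 0.864·0.2489 / (0.864·0.2489 + 0.143·0.7511) = 0.21507/0.32247 = 0.6669.
Update on result 3 ('negative'): P(H) ← 0.136·0.6669 / (0.136·0.6669 + 0.857·0.3331) = 0.090703/0.37614 = 0.2411.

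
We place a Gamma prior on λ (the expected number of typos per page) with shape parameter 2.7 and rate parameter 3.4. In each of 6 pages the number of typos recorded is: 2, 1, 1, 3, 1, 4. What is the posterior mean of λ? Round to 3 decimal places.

Total count ∑xᵢ = 12 over n = 6 pages.
Gamma is conjugate to the Poisson likelihood: posterior is Gamma(shape = 2.7+12 = 14.7, rate = 3.4+6 = 9.4).
Posterior mean = shape/rate = 14.7/9.4 = 1.564.

Posterior mean ≈ 1.564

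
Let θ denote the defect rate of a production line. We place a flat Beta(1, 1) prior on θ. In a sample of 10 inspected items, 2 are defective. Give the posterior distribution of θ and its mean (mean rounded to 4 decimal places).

Observing 2 successes and 8 failures updates Beta(1, 1) by adding the success and failure counts to the two shape parameters: α = 1+2 = 3, β = 1+8 = 9.
E[θ | data] = 3/(3+9) = 0.2500.

Posterior: Beta(3, 9); mean ≈ 0.2500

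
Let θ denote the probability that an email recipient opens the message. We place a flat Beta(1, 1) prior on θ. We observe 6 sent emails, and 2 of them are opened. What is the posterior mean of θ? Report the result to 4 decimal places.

Observing 2 successes and 4 failures updates Beta(1, 1) by adding the success and failure counts to the two shape parameters: α = 1+2 = 3, β = 1+4 = 5.
Posterior mean = α/(α+β) = 3/8 = 0.3750.

Posterior mean ≈ 0.3750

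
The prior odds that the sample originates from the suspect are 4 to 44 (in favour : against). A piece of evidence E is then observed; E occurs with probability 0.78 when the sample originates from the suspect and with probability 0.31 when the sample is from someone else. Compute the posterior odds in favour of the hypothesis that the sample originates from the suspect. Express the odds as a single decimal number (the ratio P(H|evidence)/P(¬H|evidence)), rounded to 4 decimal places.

Prior odds = 4/44 = 0.090909. In log-odds, ln(0.090909) = -2.3979.
Add log likelihood ratio: ln(2.5161) = 0.92272.
Posterior log-odds = -1.4752, so posterior odds = exp(-1.4752) = 0.22874.

Posterior odds ≈ 0.2287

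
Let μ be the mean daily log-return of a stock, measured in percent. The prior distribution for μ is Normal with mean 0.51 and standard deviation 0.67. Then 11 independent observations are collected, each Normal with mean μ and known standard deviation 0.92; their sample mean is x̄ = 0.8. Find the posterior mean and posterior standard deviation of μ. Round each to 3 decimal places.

With known σ, the Normal prior is conjugate. Weight on the data is w = (n/σ²)/(n/σ² + 1/τ₀²) = 12.9962/(12.9962+2.22767) = 0.85367.
Posterior mean = w·x̄ + (1−w)·μ₀ = 0.85367·0.8 + 0.14633·0.51 = 0.758. Posterior variance = 1/(12.9962+2.22767) = 0.0656862, so SD = 0.256.

Posterior mean ≈ 0.758; posterior SD ≈ 0.256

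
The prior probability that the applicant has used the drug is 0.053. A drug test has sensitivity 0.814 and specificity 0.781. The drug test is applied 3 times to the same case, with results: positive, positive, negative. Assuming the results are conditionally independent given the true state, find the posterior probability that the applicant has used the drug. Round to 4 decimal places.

Let H be the event that the applicant has used the drug; start with P(H) = 0.053. P('positive'|H) = 0.814, P('positive'|¬H) = 0.219.
Update on result 1 ('positive'): P(H) ← 0.814·0.0530 / (0.814·0.0530 + 0.219·0.9470) = 0.043142/0.25054 = 0.1722.
Update on result 2 ('positive'): P(H) ← 0.814·0.1722 / (0.814·0.1722 + 0.219·0.8278) = 0.14017/0.32146 = 0.4360.
Update on result 3 ('negative'): P(H) ← 0.186·0.4360 / (0.186·0.4360 + 0.781·0.5640) = 0.081104/0.52155 = 0.1555.

Posterior P(H) ≈ 0.1555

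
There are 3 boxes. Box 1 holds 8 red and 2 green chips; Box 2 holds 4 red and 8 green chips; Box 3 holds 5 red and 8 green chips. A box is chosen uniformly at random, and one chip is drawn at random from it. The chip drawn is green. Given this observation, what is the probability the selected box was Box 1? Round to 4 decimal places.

P(green|Box 1) = 0.2; P(green|Box 2) = 0.6667; P(green|Box 3) = 0.6154.
Prior × likelihood for each source: 0.333333·0.2=0.06667, 0.333333·0.6667=0.2222, 0.333333·0.6154=0.2051. Summing gives P(green) = 0.49402.
P(Box 1 | green) = 0.06667 / 0.49402 = 0.1349.

Posterior probability ≈ 0.1349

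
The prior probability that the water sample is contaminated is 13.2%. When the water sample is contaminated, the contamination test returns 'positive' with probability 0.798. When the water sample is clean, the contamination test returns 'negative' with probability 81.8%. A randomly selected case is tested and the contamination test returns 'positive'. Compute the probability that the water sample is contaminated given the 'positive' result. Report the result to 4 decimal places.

Let H be the event that the water sample is contaminated. P(H) = 0.132, so P(¬H) = 0.868. With E the 'positive' result, P(E|H) = 0.798 and P(E|¬H) = 0.182.
P(E) = 0.798·0.132 + 0.182·0.868 = 0.10534 + 0.15798 = 0.26331.
By Bayes' theorem, P(H|E) = 0.10534 / 0.26331 = 0.4000.

P(H | E) ≈ 0.4000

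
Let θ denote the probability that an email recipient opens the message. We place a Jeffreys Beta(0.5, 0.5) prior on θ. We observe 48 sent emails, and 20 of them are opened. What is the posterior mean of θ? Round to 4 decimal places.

Observing 20 successes and 28 failures updates Beta(0.5, 0.5) by adding the success and failure counts to the two shape parameters: α = 0.5+20 = 20.5, β = 0.5+28 = 28.5.
Posterior mean = α/(α+β) = 20.5/49 = 0.4184.

Posterior mean ≈ 0.4184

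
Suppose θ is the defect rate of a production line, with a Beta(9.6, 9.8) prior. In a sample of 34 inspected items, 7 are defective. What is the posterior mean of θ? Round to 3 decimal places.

Posterior mean ≈ 0.311

The binomial likelihood is conjugate to the Beta prior: with 7 successes and 27 failures, the posterior is Beta(9.6+7, 9.8+27) = Beta(16.6, 36.8).
E[θ | data] = 16.6/(16.6+36.8) = 0.311.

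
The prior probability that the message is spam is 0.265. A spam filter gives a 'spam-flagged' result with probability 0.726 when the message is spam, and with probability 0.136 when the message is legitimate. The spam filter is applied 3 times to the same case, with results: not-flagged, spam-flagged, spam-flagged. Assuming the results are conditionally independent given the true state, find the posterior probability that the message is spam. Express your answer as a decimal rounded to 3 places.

Posterior P(H) ≈ 0.765

Let H be the event that the message is spam; start with P(H) = 0.265. P('spam-flagged'|H) = 0.726, P('spam-flagged'|¬H) = 0.136.
Update on result 1 ('not-flagged'): P(H) ← 0.274·0.2650 / (0.274·0.2650 + 0.864·0.7350) = 0.072610/0.70765 = 0.1026.
Update on result 2 ('spam-flagged'): P(H) ← 0.726·0.1026 / (0.726·0.1026 + 0.136·0.8974) = 0.074493/0.19654 = 0.3790.
Update on result 3 ('spam-flagged'): P(H) ← 0.726·0.3790 / (0.726·0.3790 + 0.136·0.6210) = 0.27517/0.35962 = 0.7652.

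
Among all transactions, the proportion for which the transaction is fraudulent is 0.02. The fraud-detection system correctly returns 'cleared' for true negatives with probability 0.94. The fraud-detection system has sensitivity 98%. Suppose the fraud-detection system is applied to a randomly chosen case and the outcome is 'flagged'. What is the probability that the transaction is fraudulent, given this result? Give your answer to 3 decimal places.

Write H for 'the transaction is fraudulent'. Prior odds H:¬H = 0.02/0.98 = 0.020408. For the 'flagged' outcome, the likelihood ratio is 0.98/0.06 = 16.333.
Posterior odds = 0.020408 × 16.333 = 0.33333, so P(H|E) = 0.33333/(1+0.33333) = 0.250.

P(H | E) ≈ 0.250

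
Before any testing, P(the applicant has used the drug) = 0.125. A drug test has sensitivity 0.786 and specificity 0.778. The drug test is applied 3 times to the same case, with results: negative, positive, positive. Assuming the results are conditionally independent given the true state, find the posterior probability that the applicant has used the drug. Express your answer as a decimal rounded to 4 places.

Posterior P(H) ≈ 0.3300

Let H be the event that the applicant has used the drug; start with P(H) = 0.125. P('positive'|H) = 0.786, P('positive'|¬H) = 0.222.
Update on result 1 ('negative'): P(H) ← 0.214·0.1250 / (0.214·0.1250 + 0.778·0.8750) = 0.026750/0.70750 = 0.0378.
Update on result 2 ('positive'): P(H) ← 0.786·0.0378 / (0.786·0.0378 + 0.222·0.9622) = 0.029718/0.24332 = 0.1221.
Update on result 3 ('positive'): P(H) ← 0.786·0.1221 / (0.786·0.1221 + 0.222·0.8779) = 0.095997/0.29088 = 0.3300.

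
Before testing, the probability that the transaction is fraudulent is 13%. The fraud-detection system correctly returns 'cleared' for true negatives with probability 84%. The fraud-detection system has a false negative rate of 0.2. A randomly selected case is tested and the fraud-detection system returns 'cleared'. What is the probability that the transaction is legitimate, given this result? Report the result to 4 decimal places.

Write H for 'the transaction is fraudulent'. Prior odds H:¬H = 0.13/0.87 = 0.14943. For the 'cleared' outcome, the likelihood ratio is 0.2/0.84 = 0.23810.
Posterior odds = 0.14943 × 0.23810 = 0.035577, so P(H|E) = 0.035577/(1+0.035577) = 0.0344. Then P(¬H|E) = 1 − 0.0344 = 0.9656.

P(¬H | E) ≈ 0.9656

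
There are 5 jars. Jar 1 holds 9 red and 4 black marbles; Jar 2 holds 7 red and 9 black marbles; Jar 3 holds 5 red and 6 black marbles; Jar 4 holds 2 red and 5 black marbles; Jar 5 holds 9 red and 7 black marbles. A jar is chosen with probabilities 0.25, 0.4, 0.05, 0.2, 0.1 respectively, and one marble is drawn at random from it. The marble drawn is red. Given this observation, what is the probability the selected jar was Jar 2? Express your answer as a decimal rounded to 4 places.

Posterior probability ≈ 0.3614

P(red|Jar 1) = 0.6923; P(red|Jar 2) = 0.4375; P(red|Jar 3) = 0.4545; P(red|Jar 4) = 0.2857; P(red|Jar 5) = 0.5625.
Prior × likelihood for each source: 0.25·0.6923=0.1731, 0.4·0.4375=0.1750, 0.05·0.4545=0.02273, 0.2·0.2857=0.05714, 0.1·0.5625=0.05625. Summing gives P(red) = 0.48420.
P(Jar 2 | red) = 0.1750 / 0.48420 = 0.3614.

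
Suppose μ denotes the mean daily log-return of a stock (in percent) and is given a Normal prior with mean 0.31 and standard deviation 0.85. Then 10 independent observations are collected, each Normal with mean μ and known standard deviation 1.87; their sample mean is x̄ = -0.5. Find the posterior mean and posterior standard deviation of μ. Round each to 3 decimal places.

With known σ, the Normal prior is conjugate. Weight on the data is w = (n/σ²)/(n/σ² + 1/τ₀²) = 2.85968/(2.85968+1.38408) = 0.67385.
Posterior mean = w·x̄ + (1−w)·μ₀ = 0.67385·-0.5 + 0.32615·0.31 = -0.236. Posterior variance = 1/(2.85968+1.38408) = 0.235640, so SD = 0.485.

Posterior mean ≈ -0.236; posterior SD ≈ 0.485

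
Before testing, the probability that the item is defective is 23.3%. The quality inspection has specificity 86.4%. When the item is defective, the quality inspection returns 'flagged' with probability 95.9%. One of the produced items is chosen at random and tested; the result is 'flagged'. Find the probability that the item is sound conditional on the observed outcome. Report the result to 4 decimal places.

P(¬H | E) ≈ 0.3183

Write H for 'the item is defective'. Prior odds H:¬H = 0.233/0.767 = 0.30378. For the 'flagged' outcome, the likelihood ratio is 0.959/0.136 = 7.0515.
Posterior odds = 0.30378 × 7.0515 = 2.1421, so P(H|E) = 2.1421/(1+2.1421) = 0.6817. Then P(¬H|E) = 1 − 0.6817 = 0.3183.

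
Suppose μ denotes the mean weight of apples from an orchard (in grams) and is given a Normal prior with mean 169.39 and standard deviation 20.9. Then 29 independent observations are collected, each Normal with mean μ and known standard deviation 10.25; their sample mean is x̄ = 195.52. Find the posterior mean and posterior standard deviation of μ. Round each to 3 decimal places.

With known σ, the Normal prior is conjugate. Weight on the data is w = (n/σ²)/(n/σ² + 1/τ₀²) = 0.276026/(0.276026+0.00228932) = 0.99177.
Posterior mean = w·x̄ + (1−w)·μ₀ = 0.99177·195.52 + 0.0082256·169.39 = 195.305. Posterior variance = 1/(0.276026+0.00228932) = 3.59304, so SD = 1.896.

Posterior mean ≈ 195.305; posterior SD ≈ 1.896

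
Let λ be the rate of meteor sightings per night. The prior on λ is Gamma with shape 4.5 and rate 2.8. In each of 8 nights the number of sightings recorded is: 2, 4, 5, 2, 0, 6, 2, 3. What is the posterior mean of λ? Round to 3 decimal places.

Total count ∑xᵢ = 24 over n = 8 nights.
Gamma is conjugate to the Poisson likelihood: posterior is Gamma(shape = 4.5+24 = 28.5, rate = 2.8+8 = 10.8).
Posterior mean = shape/rate = 28.5/10.8 = 2.639.

Posterior mean ≈ 2.639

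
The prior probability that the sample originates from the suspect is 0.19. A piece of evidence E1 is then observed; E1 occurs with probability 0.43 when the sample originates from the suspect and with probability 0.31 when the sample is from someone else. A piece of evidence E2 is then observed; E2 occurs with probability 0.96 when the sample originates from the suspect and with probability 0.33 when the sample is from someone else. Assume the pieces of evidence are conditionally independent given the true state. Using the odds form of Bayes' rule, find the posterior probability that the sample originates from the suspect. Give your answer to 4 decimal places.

Prior odds = 0.19/(1−0.19) = 0.23457.
Likelihood ratio for E1 = 0.43/0.31 = 1.3871.
Likelihood ratio for E2 = 0.96/0.33 = 2.9091.
Posterior odds = prior odds × LR₁ × LR₂ = 0.94653.
Posterior probability = odds/(1+odds) = 0.94653/1.9465 = 0.4863.

Posterior probability ≈ 0.4863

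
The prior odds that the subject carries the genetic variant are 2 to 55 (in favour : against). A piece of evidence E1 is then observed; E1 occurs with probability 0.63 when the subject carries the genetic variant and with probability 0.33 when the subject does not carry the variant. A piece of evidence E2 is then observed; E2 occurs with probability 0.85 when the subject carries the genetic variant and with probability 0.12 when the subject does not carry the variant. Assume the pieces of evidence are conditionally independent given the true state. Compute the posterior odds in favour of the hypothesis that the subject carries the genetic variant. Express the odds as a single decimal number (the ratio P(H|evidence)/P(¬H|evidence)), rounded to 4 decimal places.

Prior odds = 2/55 = 0.036364. In log-odds, ln(0.036364) = -3.3142.
Add log likelihood ratios: ln(1.9091) + ln(7.0833) = 2.6044.
Posterior log-odds = -0.70981, so posterior odds = exp(-0.70981) = 0.49174.

Posterior odds ≈ 0.4917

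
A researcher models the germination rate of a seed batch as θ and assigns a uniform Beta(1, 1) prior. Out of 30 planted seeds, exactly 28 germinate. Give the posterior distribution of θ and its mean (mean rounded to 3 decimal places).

Observing 28 successes and 2 failures updates Beta(1, 1) by adding the success and failure counts to the two shape parameters: α = 1+28 = 29, β = 1+2 = 3.
E[θ | data] = 29/(29+3) = 0.906.

Posterior: Beta(29, 3); mean ≈ 0.906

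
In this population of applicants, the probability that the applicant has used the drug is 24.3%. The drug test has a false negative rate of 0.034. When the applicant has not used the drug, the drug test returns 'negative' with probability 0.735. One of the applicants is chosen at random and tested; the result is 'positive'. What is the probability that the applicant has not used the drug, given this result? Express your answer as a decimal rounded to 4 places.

P(¬H | E) ≈ 0.4608

Write H for 'the applicant has used the drug'. Prior odds H:¬H = 0.243/0.757 = 0.32100. For the 'positive' outcome, the likelihood ratio is 0.966/0.265 = 3.6453.
Posterior odds = 0.32100 × 3.6453 = 1.1702, so P(H|E) = 1.1702/(1+1.1702) = 0.5392. Then P(¬H|E) = 1 − 0.5392 = 0.4608.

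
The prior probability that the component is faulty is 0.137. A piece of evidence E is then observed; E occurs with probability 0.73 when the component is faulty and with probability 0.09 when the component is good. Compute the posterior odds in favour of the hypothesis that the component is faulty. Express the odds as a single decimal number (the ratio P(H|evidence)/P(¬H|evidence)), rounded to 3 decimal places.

Prior odds = 0.137/(1−0.137) = 0.15875. In log-odds, ln(0.15875) = -1.8404.
Add log likelihood ratio: ln(8.1111) = 2.0932.
Posterior log-odds = 0.25280, so posterior odds = exp(0.25280) = 1.2876.

Posterior odds ≈ 1.288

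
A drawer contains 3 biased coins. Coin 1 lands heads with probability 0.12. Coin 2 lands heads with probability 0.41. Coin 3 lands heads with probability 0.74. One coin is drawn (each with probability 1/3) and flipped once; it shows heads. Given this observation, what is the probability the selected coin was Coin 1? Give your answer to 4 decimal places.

Posterior probability ≈ 0.0945

P(heads|C1) = 0.12; P(heads|C2) = 0.41; P(heads|C3) = 0.74.
Prior × likelihood for each source: 0.333333·0.12=0.04000, 0.333333·0.41=0.1367, 0.333333·0.74=0.2467. Summing gives P(heads) = 0.42333.
P(Coin 1 | heads) = 0.04000 / 0.42333 = 0.0945.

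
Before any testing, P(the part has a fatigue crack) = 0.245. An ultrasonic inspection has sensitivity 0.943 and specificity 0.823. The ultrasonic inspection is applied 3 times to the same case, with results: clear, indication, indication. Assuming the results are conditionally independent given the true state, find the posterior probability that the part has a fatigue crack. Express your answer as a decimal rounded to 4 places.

With H the event that the part has a fatigue crack, the joint likelihood of the observed sequence is P(data|H) = 0.057·0.943·0.943 = 0.050687 and P(data|¬H) = 0.823·0.177·0.177 = 0.025784.
Bayes: P(H|data) = 0.245·0.050687 / (0.245·0.050687 + 0.755·0.025784) = 0.012418/0.031885 = 0.3895.

Posterior P(H) ≈ 0.3895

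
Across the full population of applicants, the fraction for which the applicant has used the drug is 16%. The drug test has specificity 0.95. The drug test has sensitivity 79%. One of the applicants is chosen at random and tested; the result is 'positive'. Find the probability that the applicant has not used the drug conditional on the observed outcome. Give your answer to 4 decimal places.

Write H for 'the applicant has used the drug'. Prior odds H:¬H = 0.16/0.84 = 0.19048. For the 'positive' outcome, the likelihood ratio is 0.79/0.05 = 15.800.
Posterior odds = 0.19048 × 15.800 = 3.0095, so P(H|E) = 3.0095/(1+3.0095) = 0.7506. Then P(¬H|E) = 1 − 0.7506 = 0.2494.

P(¬H | E) ≈ 0.2494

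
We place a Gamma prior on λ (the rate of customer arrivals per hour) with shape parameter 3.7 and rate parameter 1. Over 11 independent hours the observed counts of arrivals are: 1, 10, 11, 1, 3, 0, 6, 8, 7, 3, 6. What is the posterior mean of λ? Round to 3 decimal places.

Total count ∑xᵢ = 56 over n = 11 hours.
Gamma is conjugate to the Poisson likelihood: posterior is Gamma(shape = 3.7+56 = 59.7, rate = 1+11 = 12).
E[λ | data] = 59.7/12 = 4.975.

Posterior mean ≈ 4.975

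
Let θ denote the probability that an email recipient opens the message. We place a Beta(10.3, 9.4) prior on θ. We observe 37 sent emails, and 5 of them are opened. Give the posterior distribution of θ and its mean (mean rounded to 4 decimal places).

The binomial likelihood is conjugate to the Beta prior: with 5 successes and 32 failures, the posterior is Beta(10.3+5, 9.4+32) = Beta(15.3, 41.4).
E[θ | data] = 15.3/(15.3+41.4) = 0.2698.

Posterior: Beta(15.3, 41.4); mean ≈ 0.2698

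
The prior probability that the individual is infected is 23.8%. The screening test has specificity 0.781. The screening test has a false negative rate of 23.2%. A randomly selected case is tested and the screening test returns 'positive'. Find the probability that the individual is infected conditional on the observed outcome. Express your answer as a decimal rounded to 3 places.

Let H be the event that the individual is infected. P(H) = 0.238, so P(¬H) = 0.762. With E the 'positive' result, P(E|H) = 0.768 and P(E|¬H) = 0.219.
P(E) = 0.768·0.238 + 0.219·0.762 = 0.18278 + 0.16688 = 0.34966.
By Bayes' theorem, P(H|E) = 0.18278 / 0.34966 = 0.523.

P(H | E) ≈ 0.523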